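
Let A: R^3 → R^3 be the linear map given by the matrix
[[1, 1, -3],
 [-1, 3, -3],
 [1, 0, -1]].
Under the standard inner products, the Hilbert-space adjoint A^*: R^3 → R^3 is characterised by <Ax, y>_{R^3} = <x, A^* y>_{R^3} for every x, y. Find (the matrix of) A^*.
A^* = A^T =
[[1, -1, 1],
 [1, 3, 0],
 [-3, -3, -1]]

For real matrices with standard dot products, the defining identity <Ax, y> = <x, A^* y> gives (Ax)^T y = x^T (A^*) y, i.e. x^T A^T y = x^T (A^*) y. Since this holds for all x, y, we must have A^* = A^T. Therefore
A^* =
[[1, -1, 1],
 [1, 3, 0],
 [-3, -3, -1]].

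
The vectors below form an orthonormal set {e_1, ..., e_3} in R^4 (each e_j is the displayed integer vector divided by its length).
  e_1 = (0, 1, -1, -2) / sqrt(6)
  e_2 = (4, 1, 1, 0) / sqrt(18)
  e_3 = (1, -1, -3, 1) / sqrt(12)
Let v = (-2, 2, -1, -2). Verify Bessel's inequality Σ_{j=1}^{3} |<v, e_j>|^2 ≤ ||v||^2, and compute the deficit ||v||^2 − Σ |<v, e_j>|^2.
Σ |<v, e_j>|^2 = 419/36; ||v||^2 = 13; deficit = 49/36

Write each e_j = u_j / sqrt(<u_j, u_j>) where u_j is the displayed integer vector. Then <v, e_j> = <v, u_j> / sqrt(<u_j, u_j>), so |<v, e_j>|^2 = <v, u_j>^2 / <u_j, u_j>.
Coefficients: <v, e_1> = 7/sqrt(6), <v, e_2> = -7/sqrt(18), <v, e_3> = -3/sqrt(12).
Square and sum: Σ |<v, e_j>|^2 = 419/36.
Compute ||v||^2 = v·v = 13.
Deficit = 13 − 419/36 = 49/36 ≥ 0, confirming Bessel's inequality. (The deficit equals ||v − Σ <v,e_j> e_j||^2, the squared distance from v to span{e_j}.)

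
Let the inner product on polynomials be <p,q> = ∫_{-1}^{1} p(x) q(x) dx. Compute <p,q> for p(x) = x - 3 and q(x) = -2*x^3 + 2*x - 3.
<p,q> = 278/15

Expand the product: p(x)·q(x) = -2*x^4 + 6*x^3 + 2*x^2 - 9*x + 9.
∫_{-1}^{1} of each monomial x^k gives [2/(k+1) if k even, 0 if k odd]. Integrating term-by-term (or equivalently evaluating the antiderivative F(x) = -2*x^5/5 + 3*x^4/2 + 2*x^3/3 - 9*x^2/2 + 9*x at the endpoints):
  F(1) − F(−1) = 94/15 − (-184/15) = 278/15.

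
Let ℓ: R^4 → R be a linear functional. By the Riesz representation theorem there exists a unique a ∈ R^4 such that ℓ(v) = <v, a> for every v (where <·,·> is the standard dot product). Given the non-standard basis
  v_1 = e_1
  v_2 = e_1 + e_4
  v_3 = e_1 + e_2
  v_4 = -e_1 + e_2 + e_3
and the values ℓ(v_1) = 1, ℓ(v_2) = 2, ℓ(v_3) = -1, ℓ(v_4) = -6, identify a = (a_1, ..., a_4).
a = (1, -2, -3, 1)

Write a = (a_1, ..., a_4) in the standard basis. For each basis vector v_i, ℓ(v_i) = <v_i, a> is a linear equation in the a_j's. Collect the n equations into a matrix system V a = ℓ, where row i of V is v_i (expressed in the standard basis). Since V is invertible (lower-triangular with 1s on the diagonal, up to permutation), solve by back-substitution:
  V =
[[1, 0, 0, 0],
 [1, 0, 0, 1],
 [1, 1, 0, 0],
 [-1, 1, 1, 0]]
  V a = (1, 2, -1, -6)
Solving gives a = (1, -2, -3, 1).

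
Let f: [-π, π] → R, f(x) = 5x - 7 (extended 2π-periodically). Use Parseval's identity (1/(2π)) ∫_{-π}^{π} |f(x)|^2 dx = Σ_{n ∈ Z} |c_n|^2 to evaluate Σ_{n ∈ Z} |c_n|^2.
Σ |c_n|^2 = 25π^2/3 + 49

Expand and integrate term by term over [-π, π]:
  ∫ (5x)^2 dx = 25·(2π^3/3); ∫ 2·5·(-7)·x dx = 0 (odd integrand); ∫ (-7)^2 dx = 49·2π.
So (1/(2π)) ∫_{-π}^{π} (5x - 7)^2 dx = 25π^2/3 + 49 = 25π^2/3 + 49.
Parseval ⇒ Σ |c_n|^2 = 25π^2/3 + 49.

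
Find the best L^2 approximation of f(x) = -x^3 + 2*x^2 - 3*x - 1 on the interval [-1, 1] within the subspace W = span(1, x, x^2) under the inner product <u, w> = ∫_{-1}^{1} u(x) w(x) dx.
g(x) = 2*x^2 - 18*x/5 - 1

The best approximation g ∈ W is the orthogonal projection of f onto W. Writing g = a_0 + a_1 x + a_2 x^2, the coefficients solve the normal equations G · a = b where
  G_{ij} = <φ_i, φ_j> and b_i = <f, φ_i>, with φ_0 = 1, φ_1 = x, φ_2 = x^2.
G =
  [2, 0, 2/3]
  [0, 2/3, 0]
  [2/3, 0, 2/5],
b = (-2/3, -12/5, 2/15).
Solving gives a_0 = -1, a_1 = -18/5, a_2 = 2, so
  g(x) = 2*x^2 - 18*x/5 - 1.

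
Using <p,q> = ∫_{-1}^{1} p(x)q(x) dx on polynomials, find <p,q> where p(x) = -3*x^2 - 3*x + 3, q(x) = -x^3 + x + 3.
<p,q> = 56/5

Expand the product: p(x)·q(x) = 3*x^5 + 3*x^4 - 6*x^3 - 12*x^2 - 6*x + 9.
∫_{-1}^{1} of each monomial x^k gives [2/(k+1) if k even, 0 if k odd]. Integrating term-by-term (or equivalently evaluating the antiderivative F(x) = x^6/2 + 3*x^5/5 - 3*x^4/2 - 4*x^3 - 3*x^2 + 9*x at the endpoints):
  F(1) − F(−1) = 8/5 − (-48/5) = 56/5.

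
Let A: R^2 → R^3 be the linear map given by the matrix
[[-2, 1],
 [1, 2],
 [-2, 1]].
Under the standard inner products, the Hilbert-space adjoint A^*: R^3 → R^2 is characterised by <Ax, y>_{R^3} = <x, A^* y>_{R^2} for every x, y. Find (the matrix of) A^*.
A^* = A^T =
[[-2, 1, -2],
 [1, 2, 1]]

For real matrices with standard dot products, the defining identity <Ax, y> = <x, A^* y> gives (Ax)^T y = x^T (A^*) y, i.e. x^T A^T y = x^T (A^*) y. Since this holds for all x, y, we must have A^* = A^T. Therefore
A^* =
[[-2, 1, -2],
 [1, 2, 1]].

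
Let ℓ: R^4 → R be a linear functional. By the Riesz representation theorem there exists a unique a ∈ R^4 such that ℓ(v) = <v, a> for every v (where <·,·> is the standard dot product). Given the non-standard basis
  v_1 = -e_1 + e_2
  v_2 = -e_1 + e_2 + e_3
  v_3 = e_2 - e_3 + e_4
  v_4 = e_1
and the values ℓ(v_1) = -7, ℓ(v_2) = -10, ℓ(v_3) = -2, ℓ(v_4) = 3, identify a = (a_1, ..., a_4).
a = (3, -4, -3, -1)

Write a = (a_1, ..., a_4) in the standard basis. For each basis vector v_i, ℓ(v_i) = <v_i, a> is a linear equation in the a_j's. Collect the n equations into a matrix system V a = ℓ, where row i of V is v_i (expressed in the standard basis). Since V is invertible (lower-triangular with 1s on the diagonal, up to permutation), solve by back-substitution:
  V =
[[-1, 1, 0, 0],
 [-1, 1, 1, 0],
 [0, 1, -1, 1],
 [1, 0, 0, 0]]
  V a = (-7, -10, -2, 3)
Solving gives a = (3, -4, -3, -1).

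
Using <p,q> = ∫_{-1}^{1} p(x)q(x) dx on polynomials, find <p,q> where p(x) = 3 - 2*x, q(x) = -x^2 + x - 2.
<p,q> = -46/3

Expand the product: p(x)·q(x) = 2*x^3 - 5*x^2 + 7*x - 6.
∫_{-1}^{1} of each monomial x^k gives [2/(k+1) if k even, 0 if k odd]. Integrating term-by-term (or equivalently evaluating the antiderivative F(x) = x^4/2 - 5*x^3/3 + 7*x^2/2 - 6*x at the endpoints):
  F(1) − F(−1) = -11/3 − (35/3) = -46/3.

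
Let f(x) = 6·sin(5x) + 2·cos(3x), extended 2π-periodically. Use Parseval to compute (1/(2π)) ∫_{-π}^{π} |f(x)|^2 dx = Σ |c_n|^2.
Σ |c_n|^2 = 20

Expand |f|^2 and use orthogonality of {sin(nx), cos(mx)} on [-π, π]:
  ∫_{-π}^{π} sin(nx)^2 dx = π, ∫ cos(mx)^2 dx = π, and cross terms integrate to 0.
So ∫_{-π}^{π} f(x)^2 dx = 6^2 · π + 2^2 · π = (36 + 4)π.
Divide by 2π: (36 + 4)/2 = 20.
By Parseval, this equals Σ |c_n|^2.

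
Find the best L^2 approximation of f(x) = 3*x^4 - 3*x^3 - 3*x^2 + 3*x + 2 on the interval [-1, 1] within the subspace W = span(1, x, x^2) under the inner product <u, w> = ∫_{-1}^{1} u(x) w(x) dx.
g(x) = -3*x^2/7 + 6*x/5 + 61/35

The best approximation g ∈ W is the orthogonal projection of f onto W. Writing g = a_0 + a_1 x + a_2 x^2, the coefficients solve the normal equations G · a = b where
  G_{ij} = <φ_i, φ_j> and b_i = <f, φ_i>, with φ_0 = 1, φ_1 = x, φ_2 = x^2.
G =
  [2, 0, 2/3]
  [0, 2/3, 0]
  [2/3, 0, 2/5],
b = (16/5, 4/5, 104/105).
Solving gives a_0 = 61/35, a_1 = 6/5, a_2 = -3/7, so
  g(x) = -3*x^2/7 + 6*x/5 + 61/35.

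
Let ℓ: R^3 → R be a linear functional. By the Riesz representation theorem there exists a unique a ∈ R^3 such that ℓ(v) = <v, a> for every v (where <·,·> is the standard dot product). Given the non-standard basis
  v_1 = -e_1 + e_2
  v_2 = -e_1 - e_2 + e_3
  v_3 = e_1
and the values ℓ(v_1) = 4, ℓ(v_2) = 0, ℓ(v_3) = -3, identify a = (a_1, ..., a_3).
a = (-3, 1, -2)

Write a = (a_1, ..., a_3) in the standard basis. For each basis vector v_i, ℓ(v_i) = <v_i, a> is a linear equation in the a_j's. Collect the n equations into a matrix system V a = ℓ, where row i of V is v_i (expressed in the standard basis). Since V is invertible (lower-triangular with 1s on the diagonal, up to permutation), solve by back-substitution:
  V =
[[-1, 1, 0],
 [-1, -1, 1],
 [1, 0, 0]]
  V a = (4, 0, -3)
Solving gives a = (-3, 1, -2).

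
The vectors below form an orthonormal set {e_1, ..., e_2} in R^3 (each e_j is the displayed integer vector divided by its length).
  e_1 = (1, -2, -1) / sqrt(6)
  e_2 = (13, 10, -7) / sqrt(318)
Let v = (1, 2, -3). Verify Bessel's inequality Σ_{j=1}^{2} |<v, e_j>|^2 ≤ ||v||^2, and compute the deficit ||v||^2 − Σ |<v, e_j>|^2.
Σ |<v, e_j>|^2 = 486/53; ||v||^2 = 14; deficit = 256/53

Write each e_j = u_j / sqrt(<u_j, u_j>) where u_j is the displayed integer vector. Then <v, e_j> = <v, u_j> / sqrt(<u_j, u_j>), so |<v, e_j>|^2 = <v, u_j>^2 / <u_j, u_j>.
Coefficients: <v, e_1> = 0/sqrt(6), <v, e_2> = 54/sqrt(318).
Square and sum: Σ |<v, e_j>|^2 = 486/53.
Compute ||v||^2 = v·v = 14.
Deficit = 14 − 486/53 = 256/53 ≥ 0, confirming Bessel's inequality. (The deficit equals ||v − Σ <v,e_j> e_j||^2, the squared distance from v to span{e_j}.)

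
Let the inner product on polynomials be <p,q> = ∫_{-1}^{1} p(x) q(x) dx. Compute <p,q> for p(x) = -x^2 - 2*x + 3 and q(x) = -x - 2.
<p,q> = -28/3

Expand the product: p(x)·q(x) = x^3 + 4*x^2 + x - 6.
∫_{-1}^{1} of each monomial x^k gives [2/(k+1) if k even, 0 if k odd]. Integrating term-by-term (or equivalently evaluating the antiderivative F(x) = x^4/4 + 4*x^3/3 + x^2/2 - 6*x at the endpoints):
  F(1) − F(−1) = -47/12 − (65/12) = -28/3.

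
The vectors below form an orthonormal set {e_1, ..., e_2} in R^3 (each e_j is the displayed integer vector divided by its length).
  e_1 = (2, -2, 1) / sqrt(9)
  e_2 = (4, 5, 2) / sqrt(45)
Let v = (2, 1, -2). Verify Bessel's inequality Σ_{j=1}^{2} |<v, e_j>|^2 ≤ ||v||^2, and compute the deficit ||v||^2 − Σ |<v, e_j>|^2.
Σ |<v, e_j>|^2 = 9/5; ||v||^2 = 9; deficit = 36/5

Write each e_j = u_j / sqrt(<u_j, u_j>) where u_j is the displayed integer vector. Then <v, e_j> = <v, u_j> / sqrt(<u_j, u_j>), so |<v, e_j>|^2 = <v, u_j>^2 / <u_j, u_j>.
Coefficients: <v, e_1> = 0/sqrt(9), <v, e_2> = 9/sqrt(45).
Square and sum: Σ |<v, e_j>|^2 = 9/5.
Compute ||v||^2 = v·v = 9.
Deficit = 9 − 9/5 = 36/5 ≥ 0, confirming Bessel's inequality. (The deficit equals ||v − Σ <v,e_j> e_j||^2, the squared distance from v to span{e_j}.)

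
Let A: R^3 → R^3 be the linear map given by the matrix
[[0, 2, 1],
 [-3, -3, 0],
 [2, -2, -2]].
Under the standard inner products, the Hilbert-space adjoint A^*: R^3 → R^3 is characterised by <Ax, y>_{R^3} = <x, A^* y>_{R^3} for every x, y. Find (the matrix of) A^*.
A^* = A^T =
[[0, -3, 2],
 [2, -3, -2],
 [1, 0, -2]]

For real matrices with standard dot products, the defining identity <Ax, y> = <x, A^* y> gives (Ax)^T y = x^T (A^*) y, i.e. x^T A^T y = x^T (A^*) y. Since this holds for all x, y, we must have A^* = A^T. Therefore
A^* =
[[0, -3, 2],
 [2, -3, -2],
 [1, 0, -2]].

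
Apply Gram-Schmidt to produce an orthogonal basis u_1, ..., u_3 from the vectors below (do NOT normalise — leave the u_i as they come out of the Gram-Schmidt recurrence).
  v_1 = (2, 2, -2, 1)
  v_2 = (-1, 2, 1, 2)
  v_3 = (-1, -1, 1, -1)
Orthogonal basis:
  u_1 = (2, 2, -2, 1)
  u_2 = (-17/13, 22/13, 17/13, 24/13)
  u_3 = (-1/21, 5/21, 1/21, -2/7)

Apply the Gram-Schmidt recurrence
  u_1 = v_1
  u_i = v_i − Σ_{j<i} ((v_i · u_j) / (u_j · u_j)) · u_j.

Step by step this gives:
  u_1 = (2, 2, -2, 1)
  u_2 = (-17/13, 22/13, 17/13, 24/13)
  u_3 = (-1/21, 5/21, 1/21, -2/7)

Orthogonality check:
  u_2 · u_1 = 0 (should be 0)
  u_3 · u_1 = 0 (should be 0)
  u_3 · u_2 = 0 (should be 0)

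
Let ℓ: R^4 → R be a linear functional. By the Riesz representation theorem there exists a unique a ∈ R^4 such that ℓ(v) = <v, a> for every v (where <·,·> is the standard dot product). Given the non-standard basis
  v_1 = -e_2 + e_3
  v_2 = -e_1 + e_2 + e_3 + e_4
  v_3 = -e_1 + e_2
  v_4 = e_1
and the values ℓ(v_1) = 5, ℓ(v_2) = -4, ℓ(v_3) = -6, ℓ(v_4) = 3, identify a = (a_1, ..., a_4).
a = (3, -3, 2, 0)

Write a = (a_1, ..., a_4) in the standard basis. For each basis vector v_i, ℓ(v_i) = <v_i, a> is a linear equation in the a_j's. Collect the n equations into a matrix system V a = ℓ, where row i of V is v_i (expressed in the standard basis). Since V is invertible (lower-triangular with 1s on the diagonal, up to permutation), solve by back-substitution:
  V =
[[0, -1, 1, 0],
 [-1, 1, 1, 1],
 [-1, 1, 0, 0],
 [1, 0, 0, 0]]
  V a = (5, -4, -6, 3)
Solving gives a = (3, -3, 2, 0).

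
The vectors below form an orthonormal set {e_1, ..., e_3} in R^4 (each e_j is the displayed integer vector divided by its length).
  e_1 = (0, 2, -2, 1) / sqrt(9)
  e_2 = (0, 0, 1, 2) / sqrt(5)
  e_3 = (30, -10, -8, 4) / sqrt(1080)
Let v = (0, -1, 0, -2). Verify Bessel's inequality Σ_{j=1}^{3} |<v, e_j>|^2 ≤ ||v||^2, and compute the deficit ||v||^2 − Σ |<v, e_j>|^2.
Σ |<v, e_j>|^2 = 269/54; ||v||^2 = 5; deficit = 1/54

Write each e_j = u_j / sqrt(<u_j, u_j>) where u_j is the displayed integer vector. Then <v, e_j> = <v, u_j> / sqrt(<u_j, u_j>), so |<v, e_j>|^2 = <v, u_j>^2 / <u_j, u_j>.
Coefficients: <v, e_1> = -4/sqrt(9), <v, e_2> = -4/sqrt(5), <v, e_3> = 2/sqrt(1080).
Square and sum: Σ |<v, e_j>|^2 = 269/54.
Compute ||v||^2 = v·v = 5.
Deficit = 5 − 269/54 = 1/54 ≥ 0, confirming Bessel's inequality. (The deficit equals ||v − Σ <v,e_j> e_j||^2, the squared distance from v to span{e_j}.)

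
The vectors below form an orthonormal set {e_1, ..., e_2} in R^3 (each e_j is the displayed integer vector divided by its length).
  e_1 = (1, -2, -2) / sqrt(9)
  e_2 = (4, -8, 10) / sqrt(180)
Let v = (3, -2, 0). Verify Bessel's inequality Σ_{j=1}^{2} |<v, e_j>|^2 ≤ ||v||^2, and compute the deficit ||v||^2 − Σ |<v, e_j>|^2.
Σ |<v, e_j>|^2 = 49/5; ||v||^2 = 13; deficit = 16/5

Write each e_j = u_j / sqrt(<u_j, u_j>) where u_j is the displayed integer vector. Then <v, e_j> = <v, u_j> / sqrt(<u_j, u_j>), so |<v, e_j>|^2 = <v, u_j>^2 / <u_j, u_j>.
Coefficients: <v, e_1> = 7/sqrt(9), <v, e_2> = 28/sqrt(180).
Square and sum: Σ |<v, e_j>|^2 = 49/5.
Compute ||v||^2 = v·v = 13.
Deficit = 13 − 49/5 = 16/5 ≥ 0, confirming Bessel's inequality. (The deficit equals ||v − Σ <v,e_j> e_j||^2, the squared distance from v to span{e_j}.)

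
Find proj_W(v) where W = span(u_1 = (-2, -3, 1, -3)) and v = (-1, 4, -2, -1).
proj_W(v) = (18/23, 27/23, -9/23, 27/23)

Set up U = [u_1 | ... | u_1] ∈ R^(4×1). The projector onto W = col(U) is P = U (U^T U)^(-1) U^T.
Compute U^T U =
  [23],
and U^T v = (-9).
Solve U^T U · c = U^T v for the coefficients: c = (-9/23). The projection is proj_W(v) = U c.
Check: (v - proj_W(v)) · u_1 = 0  (should be 0).
Result: proj_W(v) = (18/23, 27/23, -9/23, 27/23).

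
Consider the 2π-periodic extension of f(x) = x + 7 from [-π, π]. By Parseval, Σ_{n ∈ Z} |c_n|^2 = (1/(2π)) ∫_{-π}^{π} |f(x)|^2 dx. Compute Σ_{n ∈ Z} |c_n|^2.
Σ |c_n|^2 = π^2/3 + 49

Expand and integrate term by term over [-π, π]:
  ∫ (x)^2 dx = 1·(2π^3/3); ∫ 2·1·(7)·x dx = 0 (odd integrand); ∫ 7^2 dx = 49·2π.
So (1/(2π)) ∫_{-π}^{π} (x + 7)^2 dx = 1π^2/3 + 49 = π^2/3 + 49.
Parseval ⇒ Σ |c_n|^2 = π^2/3 + 49.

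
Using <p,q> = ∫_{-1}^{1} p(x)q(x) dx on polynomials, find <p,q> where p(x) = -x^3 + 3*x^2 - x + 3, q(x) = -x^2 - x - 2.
<p,q> = -272/15

Expand the product: p(x)·q(x) = x^5 - 2*x^4 - 8*x^2 - x - 6.
∫_{-1}^{1} of each monomial x^k gives [2/(k+1) if k even, 0 if k odd]. Integrating term-by-term (or equivalently evaluating the antiderivative F(x) = x^6/6 - 2*x^5/5 - 8*x^3/3 - x^2/2 - 6*x at the endpoints):
  F(1) − F(−1) = -47/5 − (131/15) = -272/15.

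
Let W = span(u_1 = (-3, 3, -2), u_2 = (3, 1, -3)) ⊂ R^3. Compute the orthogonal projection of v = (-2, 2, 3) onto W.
proj_W(v) = (-600/209, 28/209, 315/209)

Set up U = [u_1 | ... | u_2] ∈ R^(3×2). The projector onto W = col(U) is P = U (U^T U)^(-1) U^T.
Compute U^T U =
  [22, 0]
  [0, 19],
and U^T v = (6, -13).
Solve U^T U · c = U^T v for the coefficients: c = (3/11, -13/19). The projection is proj_W(v) = U c.
Check: (v - proj_W(v)) · u_1 = 0  (should be 0).
Check: (v - proj_W(v)) · u_2 = 0  (should be 0).
Result: proj_W(v) = (-600/209, 28/209, 315/209).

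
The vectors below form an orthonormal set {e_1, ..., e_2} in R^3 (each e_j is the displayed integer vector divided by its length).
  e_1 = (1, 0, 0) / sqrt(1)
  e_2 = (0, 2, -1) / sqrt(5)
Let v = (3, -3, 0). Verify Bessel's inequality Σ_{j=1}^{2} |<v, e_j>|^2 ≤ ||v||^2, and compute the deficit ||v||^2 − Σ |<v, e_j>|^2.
Σ |<v, e_j>|^2 = 81/5; ||v||^2 = 18; deficit = 9/5

Write each e_j = u_j / sqrt(<u_j, u_j>) where u_j is the displayed integer vector. Then <v, e_j> = <v, u_j> / sqrt(<u_j, u_j>), so |<v, e_j>|^2 = <v, u_j>^2 / <u_j, u_j>.
Coefficients: <v, e_1> = 3/sqrt(1), <v, e_2> = -6/sqrt(5).
Square and sum: Σ |<v, e_j>|^2 = 81/5.
Compute ||v||^2 = v·v = 18.
Deficit = 18 − 81/5 = 9/5 ≥ 0, confirming Bessel's inequality. (The deficit equals ||v − Σ <v,e_j> e_j||^2, the squared distance from v to span{e_j}.)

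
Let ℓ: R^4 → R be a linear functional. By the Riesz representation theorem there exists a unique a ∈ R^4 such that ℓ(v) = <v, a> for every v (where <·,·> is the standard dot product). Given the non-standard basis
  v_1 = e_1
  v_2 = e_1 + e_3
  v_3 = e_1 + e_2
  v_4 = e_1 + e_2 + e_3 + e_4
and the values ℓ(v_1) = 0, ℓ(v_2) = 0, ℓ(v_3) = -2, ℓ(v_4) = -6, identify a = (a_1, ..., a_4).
a = (0, -2, 0, -4)

Write a = (a_1, ..., a_4) in the standard basis. For each basis vector v_i, ℓ(v_i) = <v_i, a> is a linear equation in the a_j's. Collect the n equations into a matrix system V a = ℓ, where row i of V is v_i (expressed in the standard basis). Since V is invertible (lower-triangular with 1s on the diagonal, up to permutation), solve by back-substitution:
  V =
[[1, 0, 0, 0],
 [1, 0, 1, 0],
 [1, 1, 0, 0],
 [1, 1, 1, 1]]
  V a = (0, 0, -2, -6)
Solving gives a = (0, -2, 0, -4).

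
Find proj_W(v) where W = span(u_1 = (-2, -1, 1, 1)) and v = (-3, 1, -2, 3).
proj_W(v) = (-12/7, -6/7, 6/7, 6/7)

Set up U = [u_1 | ... | u_1] ∈ R^(4×1). The projector onto W = col(U) is P = U (U^T U)^(-1) U^T.
Compute U^T U =
  [7],
and U^T v = (6).
Solve U^T U · c = U^T v for the coefficients: c = (6/7). The projection is proj_W(v) = U c.
Check: (v - proj_W(v)) · u_1 = 0  (should be 0).
Result: proj_W(v) = (-12/7, -6/7, 6/7, 6/7).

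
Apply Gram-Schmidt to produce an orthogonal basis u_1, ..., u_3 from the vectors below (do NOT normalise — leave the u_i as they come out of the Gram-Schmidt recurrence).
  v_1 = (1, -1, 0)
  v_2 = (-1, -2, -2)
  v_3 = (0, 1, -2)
Orthogonal basis:
  u_1 = (1, -1, 0)
  u_2 = (-3/2, -3/2, -2)
  u_3 = (16/17, 16/17, -24/17)

Apply the Gram-Schmidt recurrence
  u_1 = v_1
  u_i = v_i − Σ_{j<i} ((v_i · u_j) / (u_j · u_j)) · u_j.

Step by step this gives:
  u_1 = (1, -1, 0)
  u_2 = (-3/2, -3/2, -2)
  u_3 = (16/17, 16/17, -24/17)

Orthogonality check:
  u_2 · u_1 = 0 (should be 0)
  u_3 · u_1 = 0 (should be 0)
  u_3 · u_2 = 0 (should be 0)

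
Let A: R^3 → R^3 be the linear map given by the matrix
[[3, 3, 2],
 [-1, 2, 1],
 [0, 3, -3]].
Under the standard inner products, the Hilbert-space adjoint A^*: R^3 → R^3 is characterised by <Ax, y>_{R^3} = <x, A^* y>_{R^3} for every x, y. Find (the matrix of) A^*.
A^* = A^T =
[[3, -1, 0],
 [3, 2, 3],
 [2, 1, -3]]

For real matrices with standard dot products, the defining identity <Ax, y> = <x, A^* y> gives (Ax)^T y = x^T (A^*) y, i.e. x^T A^T y = x^T (A^*) y. Since this holds for all x, y, we must have A^* = A^T. Therefore
A^* =
[[3, -1, 0],
 [3, 2, 3],
 [2, 1, -3]].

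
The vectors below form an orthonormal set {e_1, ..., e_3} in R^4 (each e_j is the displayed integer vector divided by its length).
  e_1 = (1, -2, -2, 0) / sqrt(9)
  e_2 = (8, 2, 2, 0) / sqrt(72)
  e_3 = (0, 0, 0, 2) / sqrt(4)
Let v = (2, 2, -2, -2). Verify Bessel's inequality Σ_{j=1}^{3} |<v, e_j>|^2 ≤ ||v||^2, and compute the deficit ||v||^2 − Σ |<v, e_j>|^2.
Σ |<v, e_j>|^2 = 8; ||v||^2 = 16; deficit = 8

Write each e_j = u_j / sqrt(<u_j, u_j>) where u_j is the displayed integer vector. Then <v, e_j> = <v, u_j> / sqrt(<u_j, u_j>), so |<v, e_j>|^2 = <v, u_j>^2 / <u_j, u_j>.
Coefficients: <v, e_1> = 2/sqrt(9), <v, e_2> = 16/sqrt(72), <v, e_3> = -4/sqrt(4).
Square and sum: Σ |<v, e_j>|^2 = 8.
Compute ||v||^2 = v·v = 16.
Deficit = 16 − 8 = 8 ≥ 0, confirming Bessel's inequality. (The deficit equals ||v − Σ <v,e_j> e_j||^2, the squared distance from v to span{e_j}.)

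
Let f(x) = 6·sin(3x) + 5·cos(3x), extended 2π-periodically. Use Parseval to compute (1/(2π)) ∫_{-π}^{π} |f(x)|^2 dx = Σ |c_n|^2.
Σ |c_n|^2 = 61/2

Expand |f|^2 and use orthogonality of {sin(nx), cos(mx)} on [-π, π]:
  ∫_{-π}^{π} sin(nx)^2 dx = π, ∫ cos(mx)^2 dx = π, and cross terms integrate to 0.
So ∫_{-π}^{π} f(x)^2 dx = 6^2 · π + 5^2 · π = (36 + 25)π.
Divide by 2π: (36 + 25)/2 = 61/2.
By Parseval, this equals Σ |c_n|^2.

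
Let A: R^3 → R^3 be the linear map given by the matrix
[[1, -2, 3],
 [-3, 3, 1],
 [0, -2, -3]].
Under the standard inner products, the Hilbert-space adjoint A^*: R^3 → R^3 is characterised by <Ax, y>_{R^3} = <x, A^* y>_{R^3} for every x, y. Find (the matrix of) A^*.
A^* = A^T =
[[1, -3, 0],
 [-2, 3, -2],
 [3, 1, -3]]

For real matrices with standard dot products, the defining identity <Ax, y> = <x, A^* y> gives (Ax)^T y = x^T (A^*) y, i.e. x^T A^T y = x^T (A^*) y. Since this holds for all x, y, we must have A^* = A^T. Therefore
A^* =
[[1, -3, 0],
 [-2, 3, -2],
 [3, 1, -3]].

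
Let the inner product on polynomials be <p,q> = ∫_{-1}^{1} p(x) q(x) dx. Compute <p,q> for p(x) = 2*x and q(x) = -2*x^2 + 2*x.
<p,q> = 8/3

Expand the product: p(x)·q(x) = -4*x^3 + 4*x^2.
∫_{-1}^{1} of each monomial x^k gives [2/(k+1) if k even, 0 if k odd]. Integrating term-by-term (or equivalently evaluating the antiderivative F(x) = -x^4 + 4*x^3/3 at the endpoints):
  F(1) − F(−1) = 1/3 − (-7/3) = 8/3.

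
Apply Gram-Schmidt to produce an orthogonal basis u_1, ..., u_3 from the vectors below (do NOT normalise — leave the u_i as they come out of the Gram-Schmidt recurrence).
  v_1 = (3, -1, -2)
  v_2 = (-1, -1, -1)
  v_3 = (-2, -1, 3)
Orthogonal basis:
  u_1 = (3, -1, -2)
  u_2 = (-1, -1, -1)
  u_3 = (5/14, -25/14, 10/7)

Apply the Gram-Schmidt recurrence
  u_1 = v_1
  u_i = v_i − Σ_{j<i} ((v_i · u_j) / (u_j · u_j)) · u_j.

Step by step this gives:
  u_1 = (3, -1, -2)
  u_2 = (-1, -1, -1)
  u_3 = (5/14, -25/14, 10/7)

Orthogonality check:
  u_2 · u_1 = 0 (should be 0)
  u_3 · u_1 = 0 (should be 0)
  u_3 · u_2 = 0 (should be 0)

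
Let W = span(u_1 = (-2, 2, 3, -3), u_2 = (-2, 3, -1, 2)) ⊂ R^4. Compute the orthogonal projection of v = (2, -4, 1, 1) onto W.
proj_W(v) = (1158/467, -1536/467, -225/467, -153/467)

Set up U = [u_1 | ... | u_2] ∈ R^(4×2). The projector onto W = col(U) is P = U (U^T U)^(-1) U^T.
Compute U^T U =
  [26, 1]
  [1, 18],
and U^T v = (-12, -15).
Solve U^T U · c = U^T v for the coefficients: c = (-201/467, -378/467). The projection is proj_W(v) = U c.
Check: (v - proj_W(v)) · u_1 = 0  (should be 0).
Check: (v - proj_W(v)) · u_2 = 0  (should be 0).
Result: proj_W(v) = (1158/467, -1536/467, -225/467, -153/467).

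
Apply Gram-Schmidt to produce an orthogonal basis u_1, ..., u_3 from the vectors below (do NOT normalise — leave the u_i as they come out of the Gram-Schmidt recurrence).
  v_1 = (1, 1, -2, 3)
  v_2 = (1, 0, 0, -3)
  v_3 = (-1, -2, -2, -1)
Orthogonal basis:
  u_1 = (1, 1, -2, 3)
  u_2 = (23/15, 8/15, -16/15, -7/5)
  u_3 = (-48/43, -84/43, -90/43, -16/43)

Apply the Gram-Schmidt recurrence
  u_1 = v_1
  u_i = v_i − Σ_{j<i} ((v_i · u_j) / (u_j · u_j)) · u_j.

Step by step this gives:
  u_1 = (1, 1, -2, 3)
  u_2 = (23/15, 8/15, -16/15, -7/5)
  u_3 = (-48/43, -84/43, -90/43, -16/43)

Orthogonality check:
  u_2 · u_1 = 0 (should be 0)
  u_3 · u_1 = 0 (should be 0)
  u_3 · u_2 = 0 (should be 0)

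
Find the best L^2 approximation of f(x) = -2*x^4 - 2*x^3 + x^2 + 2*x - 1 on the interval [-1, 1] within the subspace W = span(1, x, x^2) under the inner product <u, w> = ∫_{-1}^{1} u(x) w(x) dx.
g(x) = -5*x^2/7 + 4*x/5 - 29/35

The best approximation g ∈ W is the orthogonal projection of f onto W. Writing g = a_0 + a_1 x + a_2 x^2, the coefficients solve the normal equations G · a = b where
  G_{ij} = <φ_i, φ_j> and b_i = <f, φ_i>, with φ_0 = 1, φ_1 = x, φ_2 = x^2.
G =
  [2, 0, 2/3]
  [0, 2/3, 0]
  [2/3, 0, 2/5],
b = (-32/15, 8/15, -88/105).
Solving gives a_0 = -29/35, a_1 = 4/5, a_2 = -5/7, so
  g(x) = -5*x^2/7 + 4*x/5 - 29/35.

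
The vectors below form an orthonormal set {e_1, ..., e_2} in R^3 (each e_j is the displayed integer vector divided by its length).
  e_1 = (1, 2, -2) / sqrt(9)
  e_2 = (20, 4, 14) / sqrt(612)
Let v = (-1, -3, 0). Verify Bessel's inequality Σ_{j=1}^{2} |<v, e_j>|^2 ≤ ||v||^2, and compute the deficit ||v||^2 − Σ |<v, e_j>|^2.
Σ |<v, e_j>|^2 = 121/17; ||v||^2 = 10; deficit = 49/17

Write each e_j = u_j / sqrt(<u_j, u_j>) where u_j is the displayed integer vector. Then <v, e_j> = <v, u_j> / sqrt(<u_j, u_j>), so |<v, e_j>|^2 = <v, u_j>^2 / <u_j, u_j>.
Coefficients: <v, e_1> = -7/sqrt(9), <v, e_2> = -32/sqrt(612).
Square and sum: Σ |<v, e_j>|^2 = 121/17.
Compute ||v||^2 = v·v = 10.
Deficit = 10 − 121/17 = 49/17 ≥ 0, confirming Bessel's inequality. (The deficit equals ||v − Σ <v,e_j> e_j||^2, the squared distance from v to span{e_j}.)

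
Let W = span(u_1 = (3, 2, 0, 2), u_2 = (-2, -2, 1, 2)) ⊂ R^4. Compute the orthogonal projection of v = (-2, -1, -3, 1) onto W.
proj_W(v) = (-242/185, -194/185, 49/185, 2/185)

Set up U = [u_1 | ... | u_2] ∈ R^(4×2). The projector onto W = col(U) is P = U (U^T U)^(-1) U^T.
Compute U^T U =
  [17, -6]
  [-6, 13],
and U^T v = (-6, 5).
Solve U^T U · c = U^T v for the coefficients: c = (-48/185, 49/185). The projection is proj_W(v) = U c.
Check: (v - proj_W(v)) · u_1 = 0  (should be 0).
Check: (v - proj_W(v)) · u_2 = 0  (should be 0).
Result: proj_W(v) = (-242/185, -194/185, 49/185, 2/185).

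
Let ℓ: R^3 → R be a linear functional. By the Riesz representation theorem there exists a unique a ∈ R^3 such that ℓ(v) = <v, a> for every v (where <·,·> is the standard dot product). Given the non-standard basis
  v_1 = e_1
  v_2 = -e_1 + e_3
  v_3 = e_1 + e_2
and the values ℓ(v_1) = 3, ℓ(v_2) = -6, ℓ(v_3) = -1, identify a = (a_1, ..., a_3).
a = (3, -4, -3)

Write a = (a_1, ..., a_3) in the standard basis. For each basis vector v_i, ℓ(v_i) = <v_i, a> is a linear equation in the a_j's. Collect the n equations into a matrix system V a = ℓ, where row i of V is v_i (expressed in the standard basis). Since V is invertible (lower-triangular with 1s on the diagonal, up to permutation), solve by back-substitution:
  V =
[[1, 0, 0],
 [-1, 0, 1],
 [1, 1, 0]]
  V a = (3, -6, -1)
Solving gives a = (3, -4, -3).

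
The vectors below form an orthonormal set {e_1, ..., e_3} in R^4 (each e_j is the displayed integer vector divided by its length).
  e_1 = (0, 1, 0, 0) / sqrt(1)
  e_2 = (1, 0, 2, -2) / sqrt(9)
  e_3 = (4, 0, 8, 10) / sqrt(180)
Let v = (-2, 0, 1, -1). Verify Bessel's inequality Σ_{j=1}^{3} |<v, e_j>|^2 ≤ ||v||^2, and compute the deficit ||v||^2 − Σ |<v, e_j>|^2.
Σ |<v, e_j>|^2 = 1; ||v||^2 = 6; deficit = 5

Write each e_j = u_j / sqrt(<u_j, u_j>) where u_j is the displayed integer vector. Then <v, e_j> = <v, u_j> / sqrt(<u_j, u_j>), so |<v, e_j>|^2 = <v, u_j>^2 / <u_j, u_j>.
Coefficients: <v, e_1> = 0/sqrt(1), <v, e_2> = 2/sqrt(9), <v, e_3> = -10/sqrt(180).
Square and sum: Σ |<v, e_j>|^2 = 1.
Compute ||v||^2 = v·v = 6.
Deficit = 6 − 1 = 5 ≥ 0, confirming Bessel's inequality. (The deficit equals ||v − Σ <v,e_j> e_j||^2, the squared distance from v to span{e_j}.)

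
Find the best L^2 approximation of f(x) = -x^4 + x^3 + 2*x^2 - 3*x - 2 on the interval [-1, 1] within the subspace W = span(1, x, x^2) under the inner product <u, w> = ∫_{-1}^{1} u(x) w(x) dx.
g(x) = 8*x^2/7 - 12*x/5 - 67/35

The best approximation g ∈ W is the orthogonal projection of f onto W. Writing g = a_0 + a_1 x + a_2 x^2, the coefficients solve the normal equations G · a = b where
  G_{ij} = <φ_i, φ_j> and b_i = <f, φ_i>, with φ_0 = 1, φ_1 = x, φ_2 = x^2.
G =
  [2, 0, 2/3]
  [0, 2/3, 0]
  [2/3, 0, 2/5],
b = (-46/15, -8/5, -86/105).
Solving gives a_0 = -67/35, a_1 = -12/5, a_2 = 8/7, so
  g(x) = 8*x^2/7 - 12*x/5 - 67/35.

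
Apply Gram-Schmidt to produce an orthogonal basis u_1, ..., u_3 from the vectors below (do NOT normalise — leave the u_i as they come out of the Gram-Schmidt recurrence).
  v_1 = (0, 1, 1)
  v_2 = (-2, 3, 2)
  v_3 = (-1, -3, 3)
Orthogonal basis:
  u_1 = (0, 1, 1)
  u_2 = (-2, 1/2, -1/2)
  u_3 = (-13/9, -26/9, 26/9)

Apply the Gram-Schmidt recurrence
  u_1 = v_1
  u_i = v_i − Σ_{j<i} ((v_i · u_j) / (u_j · u_j)) · u_j.

Step by step this gives:
  u_1 = (0, 1, 1)
  u_2 = (-2, 1/2, -1/2)
  u_3 = (-13/9, -26/9, 26/9)

Orthogonality check:
  u_2 · u_1 = 0 (should be 0)
  u_3 · u_1 = 0 (should be 0)
  u_3 · u_2 = 0 (should be 0)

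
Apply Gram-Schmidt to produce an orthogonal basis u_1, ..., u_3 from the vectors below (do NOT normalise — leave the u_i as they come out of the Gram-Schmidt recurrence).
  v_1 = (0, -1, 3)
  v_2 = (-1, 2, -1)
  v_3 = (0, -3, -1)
Orthogonal basis:
  u_1 = (0, -1, 3)
  u_2 = (-1, 3/2, 1/2)
  u_3 = (-10/7, -6/7, -2/7)

Apply the Gram-Schmidt recurrence
  u_1 = v_1
  u_i = v_i − Σ_{j<i} ((v_i · u_j) / (u_j · u_j)) · u_j.

Step by step this gives:
  u_1 = (0, -1, 3)
  u_2 = (-1, 3/2, 1/2)
  u_3 = (-10/7, -6/7, -2/7)

Orthogonality check:
  u_2 · u_1 = 0 (should be 0)
  u_3 · u_1 = 0 (should be 0)
  u_3 · u_2 = 0 (should be 0)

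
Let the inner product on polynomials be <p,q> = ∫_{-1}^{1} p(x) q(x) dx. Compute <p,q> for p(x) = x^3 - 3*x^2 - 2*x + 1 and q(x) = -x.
<p,q> = 14/15

Expand the product: p(x)·q(x) = -x^4 + 3*x^3 + 2*x^2 - x.
∫_{-1}^{1} of each monomial x^k gives [2/(k+1) if k even, 0 if k odd]. Integrating term-by-term (or equivalently evaluating the antiderivative F(x) = -x^5/5 + 3*x^4/4 + 2*x^3/3 - x^2/2 at the endpoints):
  F(1) − F(−1) = 43/60 − (-13/60) = 14/15.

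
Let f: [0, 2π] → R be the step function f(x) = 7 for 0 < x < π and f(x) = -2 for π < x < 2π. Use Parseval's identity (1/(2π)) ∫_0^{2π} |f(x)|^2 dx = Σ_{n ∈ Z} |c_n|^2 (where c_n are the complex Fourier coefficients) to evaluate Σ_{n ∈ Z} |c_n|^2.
Σ |c_n|^2 = 53/2

Parseval equates the L^2 energy of f (normalised by 1/(2π)) with the ℓ^2 sum of its Fourier coefficients: (1/(2π)) ∫_0^{2π} |f|^2 = Σ |c_n|^2.
Compute the left side: (1/(2π)) [∫_0^π 7^2 dx + ∫_π^{2π} (-2)^2 dx] = (1/(2π)) · (49π + 4π) = (49 + 4)/2 = 53/2.
So Σ_{n ∈ Z} |c_n|^2 = 53/2.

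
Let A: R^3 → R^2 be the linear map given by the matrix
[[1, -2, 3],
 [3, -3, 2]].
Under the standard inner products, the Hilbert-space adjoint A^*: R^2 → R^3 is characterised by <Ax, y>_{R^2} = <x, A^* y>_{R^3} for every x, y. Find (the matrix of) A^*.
A^* = A^T =
[[1, 3],
 [-2, -3],
 [3, 2]]

For real matrices with standard dot products, the defining identity <Ax, y> = <x, A^* y> gives (Ax)^T y = x^T (A^*) y, i.e. x^T A^T y = x^T (A^*) y. Since this holds for all x, y, we must have A^* = A^T. Therefore
A^* =
[[1, 3],
 [-2, -3],
 [3, 2]].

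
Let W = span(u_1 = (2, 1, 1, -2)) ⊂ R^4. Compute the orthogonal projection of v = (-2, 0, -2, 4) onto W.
proj_W(v) = (-14/5, -7/5, -7/5, 14/5)

Set up U = [u_1 | ... | u_1] ∈ R^(4×1). The projector onto W = col(U) is P = U (U^T U)^(-1) U^T.
Compute U^T U =
  [10],
and U^T v = (-14).
Solve U^T U · c = U^T v for the coefficients: c = (-7/5). The projection is proj_W(v) = U c.
Check: (v - proj_W(v)) · u_1 = 0  (should be 0).
Result: proj_W(v) = (-14/5, -7/5, -7/5, 14/5).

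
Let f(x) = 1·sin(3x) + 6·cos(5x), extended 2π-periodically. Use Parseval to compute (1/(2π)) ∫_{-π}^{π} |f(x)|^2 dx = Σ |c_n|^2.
Σ |c_n|^2 = 37/2

Expand |f|^2 and use orthogonality of {sin(nx), cos(mx)} on [-π, π]:
  ∫_{-π}^{π} sin(nx)^2 dx = π, ∫ cos(mx)^2 dx = π, and cross terms integrate to 0.
So ∫_{-π}^{π} f(x)^2 dx = 1^2 · π + 6^2 · π = (1 + 36)π.
Divide by 2π: (1 + 36)/2 = 37/2.
By Parseval, this equals Σ |c_n|^2.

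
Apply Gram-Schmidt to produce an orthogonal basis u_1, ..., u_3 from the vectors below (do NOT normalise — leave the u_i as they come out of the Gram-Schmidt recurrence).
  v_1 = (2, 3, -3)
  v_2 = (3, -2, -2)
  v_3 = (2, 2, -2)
Orthogonal basis:
  u_1 = (2, 3, -3)
  u_2 = (27/11, -31/11, -13/11)
  u_3 = (48/169, 20/169, 4/13)

Apply the Gram-Schmidt recurrence
  u_1 = v_1
  u_i = v_i − Σ_{j<i} ((v_i · u_j) / (u_j · u_j)) · u_j.

Step by step this gives:
  u_1 = (2, 3, -3)
  u_2 = (27/11, -31/11, -13/11)
  u_3 = (48/169, 20/169, 4/13)

Orthogonality check:
  u_2 · u_1 = 0 (should be 0)
  u_3 · u_1 = 0 (should be 0)
  u_3 · u_2 = 0 (should be 0)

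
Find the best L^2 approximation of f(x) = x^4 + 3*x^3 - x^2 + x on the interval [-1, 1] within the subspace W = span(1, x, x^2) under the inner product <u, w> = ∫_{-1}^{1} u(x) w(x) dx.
g(x) = -x^2/7 + 14*x/5 - 3/35

The best approximation g ∈ W is the orthogonal projection of f onto W. Writing g = a_0 + a_1 x + a_2 x^2, the coefficients solve the normal equations G · a = b where
  G_{ij} = <φ_i, φ_j> and b_i = <f, φ_i>, with φ_0 = 1, φ_1 = x, φ_2 = x^2.
G =
  [2, 0, 2/3]
  [0, 2/3, 0]
  [2/3, 0, 2/5],
b = (-4/15, 28/15, -4/35).
Solving gives a_0 = -3/35, a_1 = 14/5, a_2 = -1/7, so
  g(x) = -x^2/7 + 14*x/5 - 3/35.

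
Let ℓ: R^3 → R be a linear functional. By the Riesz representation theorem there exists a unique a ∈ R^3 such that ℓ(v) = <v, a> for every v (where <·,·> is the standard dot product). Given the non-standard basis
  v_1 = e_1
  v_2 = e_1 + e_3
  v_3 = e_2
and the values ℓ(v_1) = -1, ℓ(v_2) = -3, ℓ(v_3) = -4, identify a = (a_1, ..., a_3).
a = (-1, -4, -2)

Write a = (a_1, ..., a_3) in the standard basis. For each basis vector v_i, ℓ(v_i) = <v_i, a> is a linear equation in the a_j's. Collect the n equations into a matrix system V a = ℓ, where row i of V is v_i (expressed in the standard basis). Since V is invertible (lower-triangular with 1s on the diagonal, up to permutation), solve by back-substitution:
  V =
[[1, 0, 0],
 [1, 0, 1],
 [0, 1, 0]]
  V a = (-1, -3, -4)
Solving gives a = (-1, -4, -2).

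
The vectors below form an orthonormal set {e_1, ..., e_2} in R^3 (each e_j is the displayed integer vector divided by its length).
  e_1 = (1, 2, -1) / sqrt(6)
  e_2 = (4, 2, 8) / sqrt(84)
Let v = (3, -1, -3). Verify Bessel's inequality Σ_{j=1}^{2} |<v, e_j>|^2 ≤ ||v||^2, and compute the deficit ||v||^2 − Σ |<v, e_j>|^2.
Σ |<v, e_j>|^2 = 5; ||v||^2 = 19; deficit = 14

Write each e_j = u_j / sqrt(<u_j, u_j>) where u_j is the displayed integer vector. Then <v, e_j> = <v, u_j> / sqrt(<u_j, u_j>), so |<v, e_j>|^2 = <v, u_j>^2 / <u_j, u_j>.
Coefficients: <v, e_1> = 4/sqrt(6), <v, e_2> = -14/sqrt(84).
Square and sum: Σ |<v, e_j>|^2 = 5.
Compute ||v||^2 = v·v = 19.
Deficit = 19 − 5 = 14 ≥ 0, confirming Bessel's inequality. (The deficit equals ||v − Σ <v,e_j> e_j||^2, the squared distance from v to span{e_j}.)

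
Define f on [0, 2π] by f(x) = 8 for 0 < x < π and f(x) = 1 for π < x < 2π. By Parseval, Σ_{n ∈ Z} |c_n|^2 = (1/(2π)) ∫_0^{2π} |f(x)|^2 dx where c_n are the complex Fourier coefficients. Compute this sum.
Σ |c_n|^2 = 65/2

Parseval equates the L^2 energy of f (normalised by 1/(2π)) with the ℓ^2 sum of its Fourier coefficients: (1/(2π)) ∫_0^{2π} |f|^2 = Σ |c_n|^2.
Compute the left side: (1/(2π)) [∫_0^π 8^2 dx + ∫_π^{2π} 1^2 dx] = (1/(2π)) · (64π + 1π) = (64 + 1)/2 = 65/2.
So Σ_{n ∈ Z} |c_n|^2 = 65/2.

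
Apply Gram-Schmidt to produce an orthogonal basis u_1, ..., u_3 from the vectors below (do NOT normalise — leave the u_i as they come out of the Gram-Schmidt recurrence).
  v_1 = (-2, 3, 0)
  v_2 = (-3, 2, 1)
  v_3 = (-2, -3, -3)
Orthogonal basis:
  u_1 = (-2, 3, 0)
  u_2 = (-15/13, -10/13, 1)
  u_3 = (-81/38, -27/19, -135/38)

Apply the Gram-Schmidt recurrence
  u_1 = v_1
  u_i = v_i − Σ_{j<i} ((v_i · u_j) / (u_j · u_j)) · u_j.

Step by step this gives:
  u_1 = (-2, 3, 0)
  u_2 = (-15/13, -10/13, 1)
  u_3 = (-81/38, -27/19, -135/38)

Orthogonality check:
  u_2 · u_1 = 0 (should be 0)
  u_3 · u_1 = 0 (should be 0)
  u_3 · u_2 = 0 (should be 0)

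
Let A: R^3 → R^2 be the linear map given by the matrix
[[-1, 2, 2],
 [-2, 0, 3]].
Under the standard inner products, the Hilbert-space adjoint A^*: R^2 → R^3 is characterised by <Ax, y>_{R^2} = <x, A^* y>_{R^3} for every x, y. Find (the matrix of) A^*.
A^* = A^T =
[[-1, -2],
 [2, 0],
 [2, 3]]

For real matrices with standard dot products, the defining identity <Ax, y> = <x, A^* y> gives (Ax)^T y = x^T (A^*) y, i.e. x^T A^T y = x^T (A^*) y. Since this holds for all x, y, we must have A^* = A^T. Therefore
A^* =
[[-1, -2],
 [2, 0],
 [2, 3]].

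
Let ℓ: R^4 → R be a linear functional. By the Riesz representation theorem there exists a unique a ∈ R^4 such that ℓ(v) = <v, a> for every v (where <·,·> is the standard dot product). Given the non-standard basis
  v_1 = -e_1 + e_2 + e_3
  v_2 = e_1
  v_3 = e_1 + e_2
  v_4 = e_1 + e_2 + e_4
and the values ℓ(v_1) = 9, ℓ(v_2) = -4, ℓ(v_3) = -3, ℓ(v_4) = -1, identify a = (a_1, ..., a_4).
a = (-4, 1, 4, 2)

Write a = (a_1, ..., a_4) in the standard basis. For each basis vector v_i, ℓ(v_i) = <v_i, a> is a linear equation in the a_j's. Collect the n equations into a matrix system V a = ℓ, where row i of V is v_i (expressed in the standard basis). Since V is invertible (lower-triangular with 1s on the diagonal, up to permutation), solve by back-substitution:
  V =
[[-1, 1, 1, 0],
 [1, 0, 0, 0],
 [1, 1, 0, 0],
 [1, 1, 0, 1]]
  V a = (9, -4, -3, -1)
Solving gives a = (-4, 1, 4, 2).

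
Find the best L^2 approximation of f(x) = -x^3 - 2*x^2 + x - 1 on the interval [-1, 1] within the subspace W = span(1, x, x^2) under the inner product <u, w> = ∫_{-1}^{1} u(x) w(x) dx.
g(x) = -2*x^2 + 2*x/5 - 1

The best approximation g ∈ W is the orthogonal projection of f onto W. Writing g = a_0 + a_1 x + a_2 x^2, the coefficients solve the normal equations G · a = b where
  G_{ij} = <φ_i, φ_j> and b_i = <f, φ_i>, with φ_0 = 1, φ_1 = x, φ_2 = x^2.
G =
  [2, 0, 2/3]
  [0, 2/3, 0]
  [2/3, 0, 2/5],
b = (-10/3, 4/15, -22/15).
Solving gives a_0 = -1, a_1 = 2/5, a_2 = -2, so
  g(x) = -2*x^2 + 2*x/5 - 1.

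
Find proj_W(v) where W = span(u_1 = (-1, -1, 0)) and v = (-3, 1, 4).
proj_W(v) = (-1, -1, 0)

Set up U = [u_1 | ... | u_1] ∈ R^(3×1). The projector onto W = col(U) is P = U (U^T U)^(-1) U^T.
Compute U^T U =
  [2],
and U^T v = (2).
Solve U^T U · c = U^T v for the coefficients: c = (1). The projection is proj_W(v) = U c.
Check: (v - proj_W(v)) · u_1 = 0  (should be 0).
Result: proj_W(v) = (-1, -1, 0).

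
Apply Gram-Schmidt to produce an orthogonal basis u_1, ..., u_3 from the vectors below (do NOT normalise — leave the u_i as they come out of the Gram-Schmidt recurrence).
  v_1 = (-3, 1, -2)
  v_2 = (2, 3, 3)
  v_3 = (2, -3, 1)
Orthogonal basis:
  u_1 = (-3, 1, -2)
  u_2 = (1/14, 51/14, 12/7)
  u_3 = (-72/227, -40/227, 88/227)

Apply the Gram-Schmidt recurrence
  u_1 = v_1
  u_i = v_i − Σ_{j<i} ((v_i · u_j) / (u_j · u_j)) · u_j.

Step by step this gives:
  u_1 = (-3, 1, -2)
  u_2 = (1/14, 51/14, 12/7)
  u_3 = (-72/227, -40/227, 88/227)

Orthogonality check:
  u_2 · u_1 = 0 (should be 0)
  u_3 · u_1 = 0 (should be 0)
  u_3 · u_2 = 0 (should be 0)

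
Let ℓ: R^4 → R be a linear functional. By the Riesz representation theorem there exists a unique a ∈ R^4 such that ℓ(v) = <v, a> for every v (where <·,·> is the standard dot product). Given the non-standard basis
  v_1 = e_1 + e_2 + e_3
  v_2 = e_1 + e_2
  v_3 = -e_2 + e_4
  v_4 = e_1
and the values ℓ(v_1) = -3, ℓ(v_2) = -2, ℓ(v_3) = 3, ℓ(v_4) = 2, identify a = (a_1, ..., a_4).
a = (2, -4, -1, -1)

Write a = (a_1, ..., a_4) in the standard basis. For each basis vector v_i, ℓ(v_i) = <v_i, a> is a linear equation in the a_j's. Collect the n equations into a matrix system V a = ℓ, where row i of V is v_i (expressed in the standard basis). Since V is invertible (lower-triangular with 1s on the diagonal, up to permutation), solve by back-substitution:
  V =
[[1, 1, 1, 0],
 [1, 1, 0, 0],
 [0, -1, 0, 1],
 [1, 0, 0, 0]]
  V a = (-3, -2, 3, 2)
Solving gives a = (2, -4, -1, -1).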